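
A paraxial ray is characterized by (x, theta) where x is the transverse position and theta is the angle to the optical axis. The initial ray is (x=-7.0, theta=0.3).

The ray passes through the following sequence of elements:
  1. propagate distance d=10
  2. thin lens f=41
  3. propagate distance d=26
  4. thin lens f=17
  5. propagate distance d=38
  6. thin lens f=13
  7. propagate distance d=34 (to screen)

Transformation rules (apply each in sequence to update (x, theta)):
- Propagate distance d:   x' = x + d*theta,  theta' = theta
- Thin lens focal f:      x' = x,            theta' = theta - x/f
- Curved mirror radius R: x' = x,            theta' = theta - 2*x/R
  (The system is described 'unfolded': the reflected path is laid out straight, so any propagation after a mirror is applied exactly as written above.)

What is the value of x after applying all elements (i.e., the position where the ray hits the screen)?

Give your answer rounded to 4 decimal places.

Initial: x=-7.0000 theta=0.3000
After 1 (propagate distance d=10): x=-4.0000 theta=0.3000
After 2 (thin lens f=41): x=-4.0000 theta=163/410 (≈0.3976)
After 3 (propagate distance d=26): x=1299/205 (≈6.3366) theta=163/410 (≈0.3976)
After 4 (thin lens f=17): x=1299/205 (≈6.3366) theta=173/6970 (≈0.0248)
After 5 (propagate distance d=38): x=5074/697 (≈7.2798) theta=173/6970 (≈0.0248)
After 6 (thin lens f=13): x=5074/697 (≈7.2798) theta=-48491/90610 (≈-0.5352)
After 7 (propagate distance d=34 (to screen)): x=-494537/45305 (≈-10.9157) theta=-48491/90610 (≈-0.5352)
Rounded to 4 decimal places: x = -10.9157

Answer: -10.9157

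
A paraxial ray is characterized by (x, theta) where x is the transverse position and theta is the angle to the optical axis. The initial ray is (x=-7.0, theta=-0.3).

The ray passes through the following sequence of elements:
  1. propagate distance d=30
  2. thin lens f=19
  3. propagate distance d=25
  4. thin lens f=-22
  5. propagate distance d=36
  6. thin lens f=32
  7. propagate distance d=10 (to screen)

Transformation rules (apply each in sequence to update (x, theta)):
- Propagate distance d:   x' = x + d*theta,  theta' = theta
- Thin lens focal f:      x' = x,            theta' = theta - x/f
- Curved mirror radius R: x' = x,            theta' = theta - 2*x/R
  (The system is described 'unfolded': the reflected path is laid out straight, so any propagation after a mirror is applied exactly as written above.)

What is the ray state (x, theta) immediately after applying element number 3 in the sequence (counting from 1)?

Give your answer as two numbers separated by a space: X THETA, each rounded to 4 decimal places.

Answer: -2.4474 0.5421

Derivation:
Initial: x=-7.0000 theta=-0.3000
After 1 (propagate distance d=30): x=-16.0000 theta=-0.3000
After 2 (thin lens f=19): x=-16.0000 theta=103/190 (≈0.5421)
After 3 (propagate distance d=25): x=-93/38 (≈-2.4474) theta=103/190 (≈0.5421)
Rounded to 4 decimal places: x = -2.4474, theta = 0.5421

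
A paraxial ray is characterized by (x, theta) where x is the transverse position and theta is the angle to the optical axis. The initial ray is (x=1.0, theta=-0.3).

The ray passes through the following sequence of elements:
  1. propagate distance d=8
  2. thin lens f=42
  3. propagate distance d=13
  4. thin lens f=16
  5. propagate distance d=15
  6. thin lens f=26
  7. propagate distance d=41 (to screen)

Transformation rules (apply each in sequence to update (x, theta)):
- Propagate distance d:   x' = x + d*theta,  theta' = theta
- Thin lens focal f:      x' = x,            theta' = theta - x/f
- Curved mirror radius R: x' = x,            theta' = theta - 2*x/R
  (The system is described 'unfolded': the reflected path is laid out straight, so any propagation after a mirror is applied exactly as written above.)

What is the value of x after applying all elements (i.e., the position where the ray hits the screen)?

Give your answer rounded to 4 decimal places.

Answer: 4.0207

Derivation:
Initial: x=1.0000 theta=-0.3000
After 1 (propagate distance d=8): x=-1.4000 theta=-0.3000
After 2 (thin lens f=42): x=-1.4000 theta=-4/15 (≈-0.2667)
After 3 (propagate distance d=13): x=-73/15 (≈-4.8667) theta=-4/15 (≈-0.2667)
After 4 (thin lens f=16): x=-73/15 (≈-4.8667) theta=0.0375
After 5 (propagate distance d=15): x=-1033/240 (≈-4.3042) theta=0.0375
After 6 (thin lens f=26): x=-1033/240 (≈-4.3042) theta=1267/6240 (≈0.2030)
After 7 (propagate distance d=41 (to screen)): x=8363/2080 (≈4.0207) theta=1267/6240 (≈0.2030)
Rounded to 4 decimal places: x = 4.0207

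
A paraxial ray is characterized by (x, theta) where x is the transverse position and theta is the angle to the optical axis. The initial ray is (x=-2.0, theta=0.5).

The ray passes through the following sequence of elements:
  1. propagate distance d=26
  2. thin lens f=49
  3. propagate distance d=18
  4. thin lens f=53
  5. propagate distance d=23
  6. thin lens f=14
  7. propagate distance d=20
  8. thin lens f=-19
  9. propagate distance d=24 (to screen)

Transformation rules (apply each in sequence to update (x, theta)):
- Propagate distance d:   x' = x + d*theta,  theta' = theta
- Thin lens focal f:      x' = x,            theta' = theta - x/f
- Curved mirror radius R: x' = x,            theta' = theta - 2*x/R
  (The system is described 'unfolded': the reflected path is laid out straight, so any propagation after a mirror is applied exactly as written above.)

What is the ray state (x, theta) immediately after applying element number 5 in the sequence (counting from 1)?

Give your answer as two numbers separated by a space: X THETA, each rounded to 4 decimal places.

Answer: 15.3702 -0.0256

Derivation:
Initial: x=-2.0000 theta=0.5000
After 1 (propagate distance d=26): x=11.0000 theta=0.5000
After 2 (thin lens f=49): x=11.0000 theta=27/98 (≈0.2755)
After 3 (propagate distance d=18): x=782/49 (≈15.9592) theta=27/98 (≈0.2755)
After 4 (thin lens f=53): x=782/49 (≈15.9592) theta=-19/742 (≈-0.0256)
After 5 (propagate distance d=23): x=79833/5194 (≈15.3702) theta=-19/742 (≈-0.0256)
Rounded to 4 decimal places: x = 15.3702, theta = -0.0256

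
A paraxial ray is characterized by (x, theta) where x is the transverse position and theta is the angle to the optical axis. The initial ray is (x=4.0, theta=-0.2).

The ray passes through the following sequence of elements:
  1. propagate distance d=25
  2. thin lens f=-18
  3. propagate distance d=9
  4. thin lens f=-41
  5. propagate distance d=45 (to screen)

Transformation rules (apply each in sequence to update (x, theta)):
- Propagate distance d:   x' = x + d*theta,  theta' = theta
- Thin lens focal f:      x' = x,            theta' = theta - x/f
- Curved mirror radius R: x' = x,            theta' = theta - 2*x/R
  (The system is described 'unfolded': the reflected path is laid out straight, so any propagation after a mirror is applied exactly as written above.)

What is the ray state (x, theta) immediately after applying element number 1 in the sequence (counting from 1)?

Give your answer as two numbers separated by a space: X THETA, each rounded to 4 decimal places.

Initial: x=4.0000 theta=-0.2000
After 1 (propagate distance d=25): x=-1.0000 theta=-0.2000
Rounded to 4 decimal places: x = -1.0000, theta = -0.2000

Answer: -1.0000 -0.2000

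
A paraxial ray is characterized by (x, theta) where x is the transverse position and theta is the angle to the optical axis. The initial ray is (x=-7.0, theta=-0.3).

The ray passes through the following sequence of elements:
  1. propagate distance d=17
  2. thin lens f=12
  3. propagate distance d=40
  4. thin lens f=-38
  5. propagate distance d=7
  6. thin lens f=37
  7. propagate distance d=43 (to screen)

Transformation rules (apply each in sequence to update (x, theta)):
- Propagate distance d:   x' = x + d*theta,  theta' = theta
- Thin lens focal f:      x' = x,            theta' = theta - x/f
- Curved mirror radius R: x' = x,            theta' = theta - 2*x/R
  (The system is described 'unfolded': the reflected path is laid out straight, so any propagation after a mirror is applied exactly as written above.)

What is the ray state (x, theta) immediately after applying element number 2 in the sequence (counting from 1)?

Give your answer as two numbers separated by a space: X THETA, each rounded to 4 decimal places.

Answer: -12.1000 0.7083

Derivation:
Initial: x=-7.0000 theta=-0.3000
After 1 (propagate distance d=17): x=-12.1000 theta=-0.3000
After 2 (thin lens f=12): x=-12.1000 theta=17/24 (≈0.7083)
Rounded to 4 decimal places: x = -12.1000, theta = 0.7083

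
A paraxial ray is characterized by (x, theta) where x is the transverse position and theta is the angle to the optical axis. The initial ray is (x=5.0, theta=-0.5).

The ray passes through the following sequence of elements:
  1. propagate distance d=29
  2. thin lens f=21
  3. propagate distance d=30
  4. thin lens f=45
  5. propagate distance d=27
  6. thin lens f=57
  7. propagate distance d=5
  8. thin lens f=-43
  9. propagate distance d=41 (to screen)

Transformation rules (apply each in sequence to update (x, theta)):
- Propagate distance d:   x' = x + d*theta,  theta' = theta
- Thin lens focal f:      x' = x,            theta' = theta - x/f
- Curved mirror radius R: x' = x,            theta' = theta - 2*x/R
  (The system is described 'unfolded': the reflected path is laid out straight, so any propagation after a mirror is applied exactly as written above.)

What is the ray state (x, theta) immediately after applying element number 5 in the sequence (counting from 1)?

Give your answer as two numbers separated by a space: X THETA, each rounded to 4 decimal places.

Initial: x=5.0000 theta=-0.5000
After 1 (propagate distance d=29): x=-9.5000 theta=-0.5000
After 2 (thin lens f=21): x=-9.5000 theta=-1/21 (≈-0.0476)
After 3 (propagate distance d=30): x=-153/14 (≈-10.9286) theta=-1/21 (≈-0.0476)
After 4 (thin lens f=45): x=-153/14 (≈-10.9286) theta=41/210 (≈0.1952)
After 5 (propagate distance d=27): x=-198/35 (≈-5.6571) theta=41/210 (≈0.1952)
Rounded to 4 decimal places: x = -5.6571, theta = 0.1952

Answer: -5.6571 0.1952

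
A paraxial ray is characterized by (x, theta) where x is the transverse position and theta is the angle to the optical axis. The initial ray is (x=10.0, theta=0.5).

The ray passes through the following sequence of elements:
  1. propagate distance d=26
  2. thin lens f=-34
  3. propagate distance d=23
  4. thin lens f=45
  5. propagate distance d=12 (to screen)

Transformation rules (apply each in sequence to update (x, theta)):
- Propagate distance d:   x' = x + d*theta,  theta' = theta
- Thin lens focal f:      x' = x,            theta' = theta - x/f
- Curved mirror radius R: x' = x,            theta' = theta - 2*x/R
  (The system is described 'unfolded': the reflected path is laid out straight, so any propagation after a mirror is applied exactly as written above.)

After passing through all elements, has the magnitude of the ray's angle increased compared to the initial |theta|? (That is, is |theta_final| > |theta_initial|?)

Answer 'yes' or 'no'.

Answer: no

Derivation:
Initial: x=10.0000 theta=0.5000
After 1 (propagate distance d=26): x=23.0000 theta=0.5000
After 2 (thin lens f=-34): x=23.0000 theta=20/17 (≈1.1765)
After 3 (propagate distance d=23): x=851/17 (≈50.0588) theta=20/17 (≈1.1765)
After 4 (thin lens f=45): x=851/17 (≈50.0588) theta=49/765 (≈0.0641)
After 5 (propagate distance d=12 (to screen)): x=12961/255 (≈50.8275) theta=49/765 (≈0.0641)
|theta_initial|=0.5000 |theta_final|=49/765 (≈0.0641) -> not increased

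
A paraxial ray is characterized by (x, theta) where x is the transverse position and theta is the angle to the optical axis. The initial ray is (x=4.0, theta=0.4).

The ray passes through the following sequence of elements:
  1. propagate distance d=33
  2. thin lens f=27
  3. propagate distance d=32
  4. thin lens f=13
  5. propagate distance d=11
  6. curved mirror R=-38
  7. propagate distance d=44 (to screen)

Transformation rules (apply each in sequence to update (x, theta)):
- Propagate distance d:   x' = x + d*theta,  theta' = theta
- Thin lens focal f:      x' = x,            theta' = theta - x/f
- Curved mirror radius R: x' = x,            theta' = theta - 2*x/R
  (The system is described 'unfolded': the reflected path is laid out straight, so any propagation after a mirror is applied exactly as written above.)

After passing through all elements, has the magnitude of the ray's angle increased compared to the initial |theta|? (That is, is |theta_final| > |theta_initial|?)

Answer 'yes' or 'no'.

Answer: yes

Derivation:
Initial: x=4.0000 theta=0.4000
After 1 (propagate distance d=33): x=17.2000 theta=0.4000
After 2 (thin lens f=27): x=17.2000 theta=-32/135 (≈-0.2370)
After 3 (propagate distance d=32): x=1298/135 (≈9.6148) theta=-32/135 (≈-0.2370)
After 4 (thin lens f=13): x=1298/135 (≈9.6148) theta=-1714/1755 (≈-0.9766)
After 5 (propagate distance d=11): x=-44/39 (≈-1.1282) theta=-1714/1755 (≈-0.9766)
After 6 (curved mirror R=-38): x=-44/39 (≈-1.1282) theta=-34546/33345 (≈-1.0360)
After 7 (propagate distance d=44 (to screen)): x=-1557644/33345 (≈-46.7130) theta=-34546/33345 (≈-1.0360)
|theta_initial|=0.4000 |theta_final|=34546/33345 (≈1.0360) -> increased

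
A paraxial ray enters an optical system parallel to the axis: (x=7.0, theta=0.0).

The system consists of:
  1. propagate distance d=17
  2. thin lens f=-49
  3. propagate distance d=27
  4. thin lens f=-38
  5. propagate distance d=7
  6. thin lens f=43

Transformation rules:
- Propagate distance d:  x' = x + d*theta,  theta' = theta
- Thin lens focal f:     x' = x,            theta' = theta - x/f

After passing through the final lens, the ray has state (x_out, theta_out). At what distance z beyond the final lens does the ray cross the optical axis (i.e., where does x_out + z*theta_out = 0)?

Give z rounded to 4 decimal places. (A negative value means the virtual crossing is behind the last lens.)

Initial: x=7.0000 theta=0.0000
After 1 (propagate distance d=17): x=7.0000 theta=0.0000
After 2 (thin lens f=-49): x=7.0000 theta=1/7 (≈0.1429)
After 3 (propagate distance d=27): x=76/7 (≈10.8571) theta=1/7 (≈0.1429)
After 4 (thin lens f=-38): x=76/7 (≈10.8571) theta=3/7 (≈0.4286)
After 5 (propagate distance d=7): x=97/7 (≈13.8571) theta=3/7 (≈0.4286)
After 6 (thin lens f=43): x=97/7 (≈13.8571) theta=32/301 (≈0.1063)
z_focus = -x_out/theta_out = -(97/7)/(32/301) = -4171/32 ≈ -130.3438
Rounded to 4 decimal places: z = -130.3438

Answer: -130.3438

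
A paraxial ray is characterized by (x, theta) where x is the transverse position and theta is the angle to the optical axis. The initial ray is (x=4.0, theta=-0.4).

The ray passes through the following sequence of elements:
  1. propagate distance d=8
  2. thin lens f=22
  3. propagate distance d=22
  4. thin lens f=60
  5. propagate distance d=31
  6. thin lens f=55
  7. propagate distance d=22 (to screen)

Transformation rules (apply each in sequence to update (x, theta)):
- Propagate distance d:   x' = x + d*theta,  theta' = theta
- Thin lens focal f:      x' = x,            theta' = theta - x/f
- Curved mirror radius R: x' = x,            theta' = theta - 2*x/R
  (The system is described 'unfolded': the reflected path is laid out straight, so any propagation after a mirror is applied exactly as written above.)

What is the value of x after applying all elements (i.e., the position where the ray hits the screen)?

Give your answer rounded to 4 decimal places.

Answer: -17.0417

Derivation:
Initial: x=4.0000 theta=-0.4000
After 1 (propagate distance d=8): x=0.8000 theta=-0.4000
After 2 (thin lens f=22): x=0.8000 theta=-24/55 (≈-0.4364)
After 3 (propagate distance d=22): x=-8.8000 theta=-24/55 (≈-0.4364)
After 4 (thin lens f=60): x=-8.8000 theta=-239/825 (≈-0.2897)
After 5 (propagate distance d=31): x=-14669/825 (≈-17.7806) theta=-239/825 (≈-0.2897)
After 6 (thin lens f=55): x=-14669/825 (≈-17.7806) theta=508/15125 (≈0.0336)
After 7 (propagate distance d=22 (to screen)): x=-70297/4125 (≈-17.0417) theta=508/15125 (≈0.0336)
Rounded to 4 decimal places: x = -17.0417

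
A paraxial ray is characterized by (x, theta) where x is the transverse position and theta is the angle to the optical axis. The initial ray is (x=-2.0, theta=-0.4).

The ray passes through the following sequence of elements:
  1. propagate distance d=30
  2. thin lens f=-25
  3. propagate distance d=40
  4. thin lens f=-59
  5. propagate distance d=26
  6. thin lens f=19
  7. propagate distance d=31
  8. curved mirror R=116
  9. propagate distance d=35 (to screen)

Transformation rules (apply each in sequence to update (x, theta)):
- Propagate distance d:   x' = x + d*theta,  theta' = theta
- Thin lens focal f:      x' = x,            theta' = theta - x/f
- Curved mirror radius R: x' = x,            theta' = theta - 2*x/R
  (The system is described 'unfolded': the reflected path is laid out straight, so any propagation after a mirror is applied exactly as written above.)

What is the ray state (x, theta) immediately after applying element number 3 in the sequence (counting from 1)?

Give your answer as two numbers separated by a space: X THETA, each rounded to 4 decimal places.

Answer: -52.4000 -0.9600

Derivation:
Initial: x=-2.0000 theta=-0.4000
After 1 (propagate distance d=30): x=-14.0000 theta=-0.4000
After 2 (thin lens f=-25): x=-14.0000 theta=-0.9600
After 3 (propagate distance d=40): x=-52.4000 theta=-0.9600
Rounded to 4 decimal places: x = -52.4000, theta = -0.9600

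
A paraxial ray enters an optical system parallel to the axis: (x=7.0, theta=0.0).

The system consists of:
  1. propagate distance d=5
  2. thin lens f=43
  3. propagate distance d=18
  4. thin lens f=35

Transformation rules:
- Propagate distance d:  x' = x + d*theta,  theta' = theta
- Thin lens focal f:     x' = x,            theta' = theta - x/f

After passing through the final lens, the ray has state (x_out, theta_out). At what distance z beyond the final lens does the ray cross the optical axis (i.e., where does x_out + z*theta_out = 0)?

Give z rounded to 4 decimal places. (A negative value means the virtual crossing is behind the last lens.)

Initial: x=7.0000 theta=0.0000
After 1 (propagate distance d=5): x=7.0000 theta=0.0000
After 2 (thin lens f=43): x=7.0000 theta=-7/43 (≈-0.1628)
After 3 (propagate distance d=18): x=175/43 (≈4.0698) theta=-7/43 (≈-0.1628)
After 4 (thin lens f=35): x=175/43 (≈4.0698) theta=-12/43 (≈-0.2791)
z_focus = -x_out/theta_out = -(175/43)/(-12/43) = 175/12 ≈ 14.5833
Rounded to 4 decimal places: z = 14.5833

Answer: 14.5833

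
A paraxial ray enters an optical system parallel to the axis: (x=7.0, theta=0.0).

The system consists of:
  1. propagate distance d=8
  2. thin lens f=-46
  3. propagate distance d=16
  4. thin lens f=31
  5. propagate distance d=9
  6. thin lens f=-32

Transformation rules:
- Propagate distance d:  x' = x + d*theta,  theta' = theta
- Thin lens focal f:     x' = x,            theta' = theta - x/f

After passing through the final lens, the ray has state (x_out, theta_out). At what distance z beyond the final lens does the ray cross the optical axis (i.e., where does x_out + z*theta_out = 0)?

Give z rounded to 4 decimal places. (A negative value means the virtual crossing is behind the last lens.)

Initial: x=7.0000 theta=0.0000
After 1 (propagate distance d=8): x=7.0000 theta=0.0000
After 2 (thin lens f=-46): x=7.0000 theta=7/46 (≈0.1522)
After 3 (propagate distance d=16): x=217/23 (≈9.4348) theta=7/46 (≈0.1522)
After 4 (thin lens f=31): x=217/23 (≈9.4348) theta=-7/46 (≈-0.1522)
After 5 (propagate distance d=9): x=371/46 (≈8.0652) theta=-7/46 (≈-0.1522)
After 6 (thin lens f=-32): x=371/46 (≈8.0652) theta=147/1472 (≈0.0999)
z_focus = -x_out/theta_out = -(371/46)/(147/1472) = -1696/21 ≈ -80.7619
Rounded to 4 decimal places: z = -80.7619

Answer: -80.7619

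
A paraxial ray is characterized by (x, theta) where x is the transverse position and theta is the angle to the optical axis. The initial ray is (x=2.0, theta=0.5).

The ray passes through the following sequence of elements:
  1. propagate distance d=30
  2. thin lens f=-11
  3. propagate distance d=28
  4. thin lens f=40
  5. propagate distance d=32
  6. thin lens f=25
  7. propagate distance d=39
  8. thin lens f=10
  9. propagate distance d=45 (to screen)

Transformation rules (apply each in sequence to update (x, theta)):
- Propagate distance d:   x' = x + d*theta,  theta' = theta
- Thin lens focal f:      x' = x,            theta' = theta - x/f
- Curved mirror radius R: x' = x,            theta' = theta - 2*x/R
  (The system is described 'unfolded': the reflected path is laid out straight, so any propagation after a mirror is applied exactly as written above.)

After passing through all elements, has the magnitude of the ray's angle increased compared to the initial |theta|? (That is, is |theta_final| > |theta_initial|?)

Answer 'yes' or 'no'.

Answer: yes

Derivation:
Initial: x=2.0000 theta=0.5000
After 1 (propagate distance d=30): x=17.0000 theta=0.5000
After 2 (thin lens f=-11): x=17.0000 theta=45/22 (≈2.0455)
After 3 (propagate distance d=28): x=817/11 (≈74.2727) theta=45/22 (≈2.0455)
After 4 (thin lens f=40): x=817/11 (≈74.2727) theta=83/440 (≈0.1886)
After 5 (propagate distance d=32): x=4417/55 (≈80.3091) theta=83/440 (≈0.1886)
After 6 (thin lens f=25): x=4417/55 (≈80.3091) theta=-33261/11000 (≈-3.0237)
After 7 (propagate distance d=39): x=-413779/11000 (≈-37.6163) theta=-33261/11000 (≈-3.0237)
After 8 (thin lens f=10): x=-413779/11000 (≈-37.6163) theta=0.7379
After 9 (propagate distance d=45 (to screen)): x=-97037/22000 (≈-4.4108) theta=0.7379
|theta_initial|=0.5000 |theta_final|=0.7379 -> increased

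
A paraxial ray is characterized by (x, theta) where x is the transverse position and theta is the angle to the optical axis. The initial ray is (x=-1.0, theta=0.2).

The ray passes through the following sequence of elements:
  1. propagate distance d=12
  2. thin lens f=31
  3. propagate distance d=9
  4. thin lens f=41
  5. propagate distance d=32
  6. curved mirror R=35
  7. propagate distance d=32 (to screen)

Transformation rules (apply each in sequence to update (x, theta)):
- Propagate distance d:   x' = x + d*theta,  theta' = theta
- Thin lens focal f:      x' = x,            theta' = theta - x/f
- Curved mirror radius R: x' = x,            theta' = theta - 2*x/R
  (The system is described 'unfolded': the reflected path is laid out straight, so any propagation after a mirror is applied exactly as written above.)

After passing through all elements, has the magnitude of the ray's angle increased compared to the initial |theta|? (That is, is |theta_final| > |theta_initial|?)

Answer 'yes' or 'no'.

Answer: yes

Derivation:
Initial: x=-1.0000 theta=0.2000
After 1 (propagate distance d=12): x=1.4000 theta=0.2000
After 2 (thin lens f=31): x=1.4000 theta=24/155 (≈0.1548)
After 3 (propagate distance d=9): x=433/155 (≈2.7935) theta=24/155 (≈0.1548)
After 4 (thin lens f=41): x=433/155 (≈2.7935) theta=551/6355 (≈0.0867)
After 5 (propagate distance d=32): x=7077/1271 (≈5.5681) theta=551/6355 (≈0.0867)
After 6 (curved mirror R=35): x=7077/1271 (≈5.5681) theta=-1471/6355 (≈-0.2315)
After 7 (propagate distance d=32 (to screen)): x=-377/205 (≈-1.8390) theta=-1471/6355 (≈-0.2315)
|theta_initial|=0.2000 |theta_final|=1471/6355 (≈0.2315) -> increased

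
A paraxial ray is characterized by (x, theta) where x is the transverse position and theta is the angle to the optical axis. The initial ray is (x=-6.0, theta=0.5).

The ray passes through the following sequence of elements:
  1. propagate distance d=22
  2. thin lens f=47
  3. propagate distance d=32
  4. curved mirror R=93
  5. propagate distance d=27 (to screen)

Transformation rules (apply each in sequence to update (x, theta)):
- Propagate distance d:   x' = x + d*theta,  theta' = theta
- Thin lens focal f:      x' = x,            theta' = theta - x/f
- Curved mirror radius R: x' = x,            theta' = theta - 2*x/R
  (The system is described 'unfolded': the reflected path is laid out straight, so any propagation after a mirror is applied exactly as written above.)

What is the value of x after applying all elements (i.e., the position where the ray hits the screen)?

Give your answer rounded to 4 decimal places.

Initial: x=-6.0000 theta=0.5000
After 1 (propagate distance d=22): x=5.0000 theta=0.5000
After 2 (thin lens f=47): x=5.0000 theta=37/94 (≈0.3936)
After 3 (propagate distance d=32): x=827/47 (≈17.5957) theta=37/94 (≈0.3936)
After 4 (curved mirror R=93): x=827/47 (≈17.5957) theta=133/8742 (≈0.0152)
After 5 (propagate distance d=27 (to screen)): x=52471/2914 (≈18.0065) theta=133/8742 (≈0.0152)
Rounded to 4 decimal places: x = 18.0065

Answer: 18.0065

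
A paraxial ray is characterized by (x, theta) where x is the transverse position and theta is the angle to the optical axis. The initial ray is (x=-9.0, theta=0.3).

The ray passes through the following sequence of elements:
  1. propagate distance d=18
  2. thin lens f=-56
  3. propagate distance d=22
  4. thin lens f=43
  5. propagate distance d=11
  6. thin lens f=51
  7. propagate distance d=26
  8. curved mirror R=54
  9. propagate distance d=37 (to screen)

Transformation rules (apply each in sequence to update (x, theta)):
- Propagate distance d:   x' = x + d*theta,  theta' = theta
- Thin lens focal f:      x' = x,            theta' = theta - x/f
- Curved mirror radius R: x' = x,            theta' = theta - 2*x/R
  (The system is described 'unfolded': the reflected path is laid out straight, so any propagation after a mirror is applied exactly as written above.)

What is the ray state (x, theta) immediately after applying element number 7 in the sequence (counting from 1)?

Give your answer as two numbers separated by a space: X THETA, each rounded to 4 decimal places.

Initial: x=-9.0000 theta=0.3000
After 1 (propagate distance d=18): x=-3.6000 theta=0.3000
After 2 (thin lens f=-56): x=-3.6000 theta=33/140 (≈0.2357)
After 3 (propagate distance d=22): x=111/70 (≈1.5857) theta=33/140 (≈0.2357)
After 4 (thin lens f=43): x=111/70 (≈1.5857) theta=171/860 (≈0.1988)
After 5 (propagate distance d=11): x=22713/6020 (≈3.7729) theta=171/860 (≈0.1988)
After 6 (thin lens f=51): x=22713/6020 (≈3.7729) theta=6389/51170 (≈0.1249)
After 7 (propagate distance d=26): x=718349/102340 (≈7.0192) theta=6389/51170 (≈0.1249)
Rounded to 4 decimal places: x = 7.0192, theta = 0.1249

Answer: 7.0192 0.1249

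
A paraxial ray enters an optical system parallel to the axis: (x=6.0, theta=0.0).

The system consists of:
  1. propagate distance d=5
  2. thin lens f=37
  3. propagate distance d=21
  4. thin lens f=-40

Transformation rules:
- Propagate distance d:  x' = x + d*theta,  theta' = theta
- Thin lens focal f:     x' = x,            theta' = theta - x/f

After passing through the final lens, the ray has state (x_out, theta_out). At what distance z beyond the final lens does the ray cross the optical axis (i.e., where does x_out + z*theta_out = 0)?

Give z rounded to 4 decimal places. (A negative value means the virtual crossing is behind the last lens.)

Answer: 26.6667

Derivation:
Initial: x=6.0000 theta=0.0000
After 1 (propagate distance d=5): x=6.0000 theta=0.0000
After 2 (thin lens f=37): x=6.0000 theta=-6/37 (≈-0.1622)
After 3 (propagate distance d=21): x=96/37 (≈2.5946) theta=-6/37 (≈-0.1622)
After 4 (thin lens f=-40): x=96/37 (≈2.5946) theta=-18/185 (≈-0.0973)
z_focus = -x_out/theta_out = -(96/37)/(-18/185) = 80/3 ≈ 26.6667
Rounded to 4 decimal places: z = 26.6667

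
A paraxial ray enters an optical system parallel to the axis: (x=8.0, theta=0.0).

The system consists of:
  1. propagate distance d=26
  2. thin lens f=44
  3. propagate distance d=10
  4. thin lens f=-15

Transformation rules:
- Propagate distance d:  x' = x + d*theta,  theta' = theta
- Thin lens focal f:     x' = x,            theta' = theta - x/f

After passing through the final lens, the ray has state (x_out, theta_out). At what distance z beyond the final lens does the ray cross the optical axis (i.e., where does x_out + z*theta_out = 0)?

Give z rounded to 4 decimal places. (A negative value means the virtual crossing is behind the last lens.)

Answer: -26.8421

Derivation:
Initial: x=8.0000 theta=0.0000
After 1 (propagate distance d=26): x=8.0000 theta=0.0000
After 2 (thin lens f=44): x=8.0000 theta=-2/11 (≈-0.1818)
After 3 (propagate distance d=10): x=68/11 (≈6.1818) theta=-2/11 (≈-0.1818)
After 4 (thin lens f=-15): x=68/11 (≈6.1818) theta=38/165 (≈0.2303)
z_focus = -x_out/theta_out = -(68/11)/(38/165) = -510/19 ≈ -26.8421
Rounded to 4 decimal places: z = -26.8421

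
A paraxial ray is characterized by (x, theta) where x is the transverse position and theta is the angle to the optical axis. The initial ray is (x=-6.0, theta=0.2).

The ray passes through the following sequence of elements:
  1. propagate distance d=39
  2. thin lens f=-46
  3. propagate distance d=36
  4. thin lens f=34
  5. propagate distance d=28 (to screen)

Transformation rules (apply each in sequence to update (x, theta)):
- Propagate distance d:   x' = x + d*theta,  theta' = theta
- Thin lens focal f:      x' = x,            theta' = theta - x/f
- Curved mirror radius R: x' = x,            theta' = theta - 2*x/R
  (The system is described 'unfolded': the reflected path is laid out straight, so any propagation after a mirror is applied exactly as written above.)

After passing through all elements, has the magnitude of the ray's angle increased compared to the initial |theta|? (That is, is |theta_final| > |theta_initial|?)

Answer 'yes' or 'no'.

Answer: no

Derivation:
Initial: x=-6.0000 theta=0.2000
After 1 (propagate distance d=39): x=1.8000 theta=0.2000
After 2 (thin lens f=-46): x=1.8000 theta=11/46 (≈0.2391)
After 3 (propagate distance d=36): x=1197/115 (≈10.4087) theta=11/46 (≈0.2391)
After 4 (thin lens f=34): x=1197/115 (≈10.4087) theta=-131/1955 (≈-0.0670)
After 5 (propagate distance d=28 (to screen)): x=16681/1955 (≈8.5325) theta=-131/1955 (≈-0.0670)
|theta_initial|=0.2000 |theta_final|=131/1955 (≈0.0670) -> not increased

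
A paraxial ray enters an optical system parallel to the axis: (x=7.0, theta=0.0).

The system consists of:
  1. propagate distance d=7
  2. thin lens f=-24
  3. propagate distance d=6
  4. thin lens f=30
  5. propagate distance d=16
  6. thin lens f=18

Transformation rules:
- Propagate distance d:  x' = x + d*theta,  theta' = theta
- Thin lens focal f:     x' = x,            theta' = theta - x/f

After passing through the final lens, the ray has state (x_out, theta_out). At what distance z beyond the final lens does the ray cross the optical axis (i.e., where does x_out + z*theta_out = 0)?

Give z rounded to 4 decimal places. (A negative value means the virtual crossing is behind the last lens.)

Answer: 18.0000

Derivation:
Initial: x=7.0000 theta=0.0000
After 1 (propagate distance d=7): x=7.0000 theta=0.0000
After 2 (thin lens f=-24): x=7.0000 theta=7/24 (≈0.2917)
After 3 (propagate distance d=6): x=8.7500 theta=7/24 (≈0.2917)
After 4 (thin lens f=30): x=8.7500 theta=0.0000
After 5 (propagate distance d=16): x=8.7500 theta=0.0000
After 6 (thin lens f=18): x=8.7500 theta=-35/72 (≈-0.4861)
z_focus = -x_out/theta_out = -(8.7500)/(-35/72) = 18.0000
Rounded to 4 decimal places: z = 18.0000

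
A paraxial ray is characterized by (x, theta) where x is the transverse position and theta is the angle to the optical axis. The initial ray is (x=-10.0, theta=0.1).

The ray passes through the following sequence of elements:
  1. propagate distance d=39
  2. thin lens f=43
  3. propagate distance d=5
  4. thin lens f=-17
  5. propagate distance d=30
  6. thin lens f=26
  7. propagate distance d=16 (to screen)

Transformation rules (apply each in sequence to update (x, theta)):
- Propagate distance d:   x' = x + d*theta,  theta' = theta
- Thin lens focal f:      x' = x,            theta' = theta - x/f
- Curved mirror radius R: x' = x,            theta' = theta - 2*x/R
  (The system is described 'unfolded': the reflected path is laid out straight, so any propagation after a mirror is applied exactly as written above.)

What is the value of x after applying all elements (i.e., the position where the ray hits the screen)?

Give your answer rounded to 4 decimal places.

Answer: -3.1431

Derivation:
Initial: x=-10.0000 theta=0.1000
After 1 (propagate distance d=39): x=-6.1000 theta=0.1000
After 2 (thin lens f=43): x=-6.1000 theta=52/215 (≈0.2419)
After 3 (propagate distance d=5): x=-2103/430 (≈-4.8907) theta=52/215 (≈0.2419)
After 4 (thin lens f=-17): x=-2103/430 (≈-4.8907) theta=-67/1462 (≈-0.0458)
After 5 (propagate distance d=30): x=-45801/7310 (≈-6.2655) theta=-67/1462 (≈-0.0458)
After 6 (thin lens f=26): x=-45801/7310 (≈-6.2655) theta=37091/190060 (≈0.1952)
After 7 (propagate distance d=16 (to screen)): x=-59737/19006 (≈-3.1431) theta=37091/190060 (≈0.1952)
Rounded to 4 decimal places: x = -3.1431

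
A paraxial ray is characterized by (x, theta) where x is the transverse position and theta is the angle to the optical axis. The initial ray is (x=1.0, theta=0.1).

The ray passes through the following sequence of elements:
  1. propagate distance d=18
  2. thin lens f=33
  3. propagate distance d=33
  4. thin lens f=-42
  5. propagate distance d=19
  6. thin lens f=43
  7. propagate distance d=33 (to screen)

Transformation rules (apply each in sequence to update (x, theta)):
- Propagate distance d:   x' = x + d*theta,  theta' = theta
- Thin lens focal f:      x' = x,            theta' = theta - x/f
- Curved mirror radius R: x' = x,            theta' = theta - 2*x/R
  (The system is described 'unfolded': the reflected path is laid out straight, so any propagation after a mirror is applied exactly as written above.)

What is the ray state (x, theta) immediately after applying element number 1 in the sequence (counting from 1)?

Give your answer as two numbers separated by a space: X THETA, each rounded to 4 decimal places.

Answer: 2.8000 0.1000

Derivation:
Initial: x=1.0000 theta=0.1000
After 1 (propagate distance d=18): x=2.8000 theta=0.1000
Rounded to 4 decimal places: x = 2.8000, theta = 0.1000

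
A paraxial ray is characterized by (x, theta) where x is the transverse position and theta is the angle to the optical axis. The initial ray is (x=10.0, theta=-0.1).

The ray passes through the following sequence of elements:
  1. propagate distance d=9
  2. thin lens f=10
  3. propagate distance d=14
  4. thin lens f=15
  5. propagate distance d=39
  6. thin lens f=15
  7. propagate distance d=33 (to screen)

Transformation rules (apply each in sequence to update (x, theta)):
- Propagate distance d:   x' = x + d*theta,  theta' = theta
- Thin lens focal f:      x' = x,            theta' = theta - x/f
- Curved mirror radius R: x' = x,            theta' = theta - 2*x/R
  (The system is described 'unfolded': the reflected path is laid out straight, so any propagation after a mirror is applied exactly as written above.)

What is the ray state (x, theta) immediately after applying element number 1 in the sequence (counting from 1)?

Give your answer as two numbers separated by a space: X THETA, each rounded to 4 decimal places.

Answer: 9.1000 -0.1000

Derivation:
Initial: x=10.0000 theta=-0.1000
After 1 (propagate distance d=9): x=9.1000 theta=-0.1000
Rounded to 4 decimal places: x = 9.1000, theta = -0.1000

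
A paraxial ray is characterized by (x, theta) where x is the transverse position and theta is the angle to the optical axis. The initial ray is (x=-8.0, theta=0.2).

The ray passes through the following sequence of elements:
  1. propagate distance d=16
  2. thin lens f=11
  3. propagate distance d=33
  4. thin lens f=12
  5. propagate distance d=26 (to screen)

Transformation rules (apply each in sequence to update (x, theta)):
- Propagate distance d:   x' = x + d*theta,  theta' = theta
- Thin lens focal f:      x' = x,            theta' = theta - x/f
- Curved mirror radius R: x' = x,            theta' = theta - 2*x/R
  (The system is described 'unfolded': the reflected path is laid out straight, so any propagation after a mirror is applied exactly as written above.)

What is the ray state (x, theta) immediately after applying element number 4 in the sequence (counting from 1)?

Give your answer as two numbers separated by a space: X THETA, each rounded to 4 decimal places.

Initial: x=-8.0000 theta=0.2000
After 1 (propagate distance d=16): x=-4.8000 theta=0.2000
After 2 (thin lens f=11): x=-4.8000 theta=7/11 (≈0.6364)
After 3 (propagate distance d=33): x=16.2000 theta=7/11 (≈0.6364)
After 4 (thin lens f=12): x=16.2000 theta=-157/220 (≈-0.7136)
Rounded to 4 decimal places: x = 16.2000, theta = -0.7136

Answer: 16.2000 -0.7136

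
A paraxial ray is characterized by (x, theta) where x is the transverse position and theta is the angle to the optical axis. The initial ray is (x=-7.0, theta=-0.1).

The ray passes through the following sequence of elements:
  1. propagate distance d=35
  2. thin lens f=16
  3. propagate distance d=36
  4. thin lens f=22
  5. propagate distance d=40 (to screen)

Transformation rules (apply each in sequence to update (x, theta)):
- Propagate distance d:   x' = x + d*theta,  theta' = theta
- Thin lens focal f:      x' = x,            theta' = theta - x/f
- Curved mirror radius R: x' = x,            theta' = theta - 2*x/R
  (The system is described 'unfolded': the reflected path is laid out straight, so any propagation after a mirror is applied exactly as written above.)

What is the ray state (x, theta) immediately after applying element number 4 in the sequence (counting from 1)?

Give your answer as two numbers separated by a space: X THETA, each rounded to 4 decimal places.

Answer: 9.5250 0.1233

Derivation:
Initial: x=-7.0000 theta=-0.1000
After 1 (propagate distance d=35): x=-10.5000 theta=-0.1000
After 2 (thin lens f=16): x=-10.5000 theta=89/160 (≈0.5563)
After 3 (propagate distance d=36): x=9.5250 theta=89/160 (≈0.5563)
After 4 (thin lens f=22): x=9.5250 theta=217/1760 (≈0.1233)
Rounded to 4 decimal places: x = 9.5250, theta = 0.1233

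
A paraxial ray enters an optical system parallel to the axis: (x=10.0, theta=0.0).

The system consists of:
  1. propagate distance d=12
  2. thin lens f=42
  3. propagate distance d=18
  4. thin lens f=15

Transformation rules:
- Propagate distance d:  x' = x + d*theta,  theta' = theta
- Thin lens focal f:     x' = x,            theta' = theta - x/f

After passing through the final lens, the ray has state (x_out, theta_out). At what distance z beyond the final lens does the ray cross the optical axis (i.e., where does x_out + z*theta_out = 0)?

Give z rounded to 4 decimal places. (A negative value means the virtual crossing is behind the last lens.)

Initial: x=10.0000 theta=0.0000
After 1 (propagate distance d=12): x=10.0000 theta=0.0000
After 2 (thin lens f=42): x=10.0000 theta=-5/21 (≈-0.2381)
After 3 (propagate distance d=18): x=40/7 (≈5.7143) theta=-5/21 (≈-0.2381)
After 4 (thin lens f=15): x=40/7 (≈5.7143) theta=-13/21 (≈-0.6190)
z_focus = -x_out/theta_out = -(40/7)/(-13/21) = 120/13 ≈ 9.2308
Rounded to 4 decimal places: z = 9.2308

Answer: 9.2308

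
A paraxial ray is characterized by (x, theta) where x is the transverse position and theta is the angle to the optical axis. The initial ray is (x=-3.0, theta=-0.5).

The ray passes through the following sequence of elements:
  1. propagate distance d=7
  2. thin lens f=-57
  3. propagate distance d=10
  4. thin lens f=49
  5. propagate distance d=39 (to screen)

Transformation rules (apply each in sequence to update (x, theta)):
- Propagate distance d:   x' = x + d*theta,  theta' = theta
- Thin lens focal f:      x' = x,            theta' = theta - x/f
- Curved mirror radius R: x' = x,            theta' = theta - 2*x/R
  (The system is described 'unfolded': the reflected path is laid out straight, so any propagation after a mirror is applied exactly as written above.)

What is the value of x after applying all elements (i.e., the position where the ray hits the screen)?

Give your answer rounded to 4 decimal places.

Initial: x=-3.0000 theta=-0.5000
After 1 (propagate distance d=7): x=-6.5000 theta=-0.5000
After 2 (thin lens f=-57): x=-6.5000 theta=-35/57 (≈-0.6140)
After 3 (propagate distance d=10): x=-1441/114 (≈-12.6404) theta=-35/57 (≈-0.6140)
After 4 (thin lens f=49): x=-1441/114 (≈-12.6404) theta=-663/1862 (≈-0.3561)
After 5 (propagate distance d=39 (to screen)): x=-74090/2793 (≈-26.5270) theta=-663/1862 (≈-0.3561)
Rounded to 4 decimal places: x = -26.5270

Answer: -26.5270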